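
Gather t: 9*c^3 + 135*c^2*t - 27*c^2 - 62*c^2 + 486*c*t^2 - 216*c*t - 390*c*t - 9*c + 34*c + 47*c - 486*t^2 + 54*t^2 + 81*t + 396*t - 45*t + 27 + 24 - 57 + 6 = 9*c^3 - 89*c^2 + 72*c + t^2*(486*c - 432) + t*(135*c^2 - 606*c + 432)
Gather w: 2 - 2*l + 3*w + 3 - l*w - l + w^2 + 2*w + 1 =-3*l + w^2 + w*(5 - l) + 6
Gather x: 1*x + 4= x + 4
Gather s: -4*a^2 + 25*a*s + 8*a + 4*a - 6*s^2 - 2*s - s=-4*a^2 + 12*a - 6*s^2 + s*(25*a - 3)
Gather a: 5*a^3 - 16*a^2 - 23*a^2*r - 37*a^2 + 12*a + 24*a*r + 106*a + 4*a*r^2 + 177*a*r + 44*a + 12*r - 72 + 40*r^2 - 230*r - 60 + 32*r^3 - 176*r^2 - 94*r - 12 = 5*a^3 + a^2*(-23*r - 53) + a*(4*r^2 + 201*r + 162) + 32*r^3 - 136*r^2 - 312*r - 144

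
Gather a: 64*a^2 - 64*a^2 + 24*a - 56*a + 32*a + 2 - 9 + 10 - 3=0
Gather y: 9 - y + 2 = 11 - y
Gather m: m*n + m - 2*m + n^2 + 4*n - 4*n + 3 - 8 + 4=m*(n - 1) + n^2 - 1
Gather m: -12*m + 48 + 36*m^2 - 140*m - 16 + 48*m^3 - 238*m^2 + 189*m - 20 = 48*m^3 - 202*m^2 + 37*m + 12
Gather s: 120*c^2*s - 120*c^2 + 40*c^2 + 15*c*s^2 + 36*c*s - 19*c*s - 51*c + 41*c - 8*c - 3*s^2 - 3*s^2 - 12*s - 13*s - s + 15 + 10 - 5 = -80*c^2 - 18*c + s^2*(15*c - 6) + s*(120*c^2 + 17*c - 26) + 20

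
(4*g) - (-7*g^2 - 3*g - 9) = 7*g^2 + 7*g + 9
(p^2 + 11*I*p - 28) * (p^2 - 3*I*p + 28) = p^4 + 8*I*p^3 + 33*p^2 + 392*I*p - 784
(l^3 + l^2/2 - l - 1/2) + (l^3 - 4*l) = 2*l^3 + l^2/2 - 5*l - 1/2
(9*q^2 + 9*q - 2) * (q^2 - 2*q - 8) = 9*q^4 - 9*q^3 - 92*q^2 - 68*q + 16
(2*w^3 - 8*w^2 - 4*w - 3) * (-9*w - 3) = -18*w^4 + 66*w^3 + 60*w^2 + 39*w + 9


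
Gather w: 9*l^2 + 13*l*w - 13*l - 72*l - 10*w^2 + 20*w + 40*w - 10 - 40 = 9*l^2 - 85*l - 10*w^2 + w*(13*l + 60) - 50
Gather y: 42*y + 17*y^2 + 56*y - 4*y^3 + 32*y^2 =-4*y^3 + 49*y^2 + 98*y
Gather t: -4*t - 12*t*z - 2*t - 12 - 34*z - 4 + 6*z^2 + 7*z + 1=t*(-12*z - 6) + 6*z^2 - 27*z - 15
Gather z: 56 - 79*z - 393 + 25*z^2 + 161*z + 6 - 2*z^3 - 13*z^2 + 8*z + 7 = -2*z^3 + 12*z^2 + 90*z - 324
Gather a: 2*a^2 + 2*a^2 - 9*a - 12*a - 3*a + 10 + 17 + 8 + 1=4*a^2 - 24*a + 36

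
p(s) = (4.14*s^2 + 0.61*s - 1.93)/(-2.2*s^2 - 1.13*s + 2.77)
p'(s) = (4.4*s + 1.13)*(4.14*s^2 + 0.61*s - 1.93)/(-2.2*s^2 - 1.13*s + 2.77)^2 + (8.28*s + 0.61)/(-2.2*s^2 - 1.13*s + 2.77) = (-3.3362*s^2 + 14.4436*s - 0.4912)/(4.84*s^4 + 4.972*s^3 - 10.9111*s^2 - 6.2602*s + 7.6729)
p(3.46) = -1.81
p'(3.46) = 0.01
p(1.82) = -1.96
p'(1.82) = 0.34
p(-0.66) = -0.21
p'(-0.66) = -1.75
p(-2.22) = -3.08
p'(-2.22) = -1.58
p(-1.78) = -4.61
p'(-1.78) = -7.67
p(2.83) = -1.83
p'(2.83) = 0.04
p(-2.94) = -2.48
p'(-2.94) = -0.43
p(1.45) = -2.19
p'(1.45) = 1.10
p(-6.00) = -2.06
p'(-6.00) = -0.04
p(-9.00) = -1.98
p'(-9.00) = -0.01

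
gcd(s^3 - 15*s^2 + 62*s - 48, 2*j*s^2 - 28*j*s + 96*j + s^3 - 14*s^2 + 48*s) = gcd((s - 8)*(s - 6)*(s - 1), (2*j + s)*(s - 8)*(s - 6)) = s^2 - 14*s + 48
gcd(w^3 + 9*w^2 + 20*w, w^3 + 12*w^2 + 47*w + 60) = w^2 + 9*w + 20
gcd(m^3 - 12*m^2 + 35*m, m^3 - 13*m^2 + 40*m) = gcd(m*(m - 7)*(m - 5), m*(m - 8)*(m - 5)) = m^2 - 5*m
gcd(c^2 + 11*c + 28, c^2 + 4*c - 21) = c + 7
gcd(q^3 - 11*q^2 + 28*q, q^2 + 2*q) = q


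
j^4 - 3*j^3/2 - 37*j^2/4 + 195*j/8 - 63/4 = (j - 2)*(j - 3/2)^2*(j + 7/2)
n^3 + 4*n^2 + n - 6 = (n - 1)*(n + 2)*(n + 3)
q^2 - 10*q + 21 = (q - 7)*(q - 3)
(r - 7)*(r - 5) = r^2 - 12*r + 35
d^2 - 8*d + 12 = (d - 6)*(d - 2)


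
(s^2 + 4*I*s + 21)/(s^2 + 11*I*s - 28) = (s - 3*I)/(s + 4*I)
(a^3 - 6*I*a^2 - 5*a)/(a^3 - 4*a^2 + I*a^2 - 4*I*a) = (a^2 - 6*I*a - 5)/(a^2 + a*(-4 + I) - 4*I)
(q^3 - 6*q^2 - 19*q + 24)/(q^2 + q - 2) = (q^2 - 5*q - 24)/(q + 2)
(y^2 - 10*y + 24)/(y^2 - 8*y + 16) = (y - 6)/(y - 4)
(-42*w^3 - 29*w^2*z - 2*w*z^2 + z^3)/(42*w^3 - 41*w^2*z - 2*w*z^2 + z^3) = (6*w^2 + 5*w*z + z^2)/(-6*w^2 + 5*w*z + z^2)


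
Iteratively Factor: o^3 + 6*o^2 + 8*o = (o + 2)*(o^2 + 4*o) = o*(o + 2)*(o + 4)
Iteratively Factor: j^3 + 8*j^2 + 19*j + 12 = (j + 4)*(j^2 + 4*j + 3) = (j + 1)*(j + 4)*(j + 3)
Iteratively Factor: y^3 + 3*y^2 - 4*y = (y - 1)*(y^2 + 4*y) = y*(y - 1)*(y + 4)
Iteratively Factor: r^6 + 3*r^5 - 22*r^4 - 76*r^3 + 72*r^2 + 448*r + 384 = (r + 2)*(r^5 + r^4 - 24*r^3 - 28*r^2 + 128*r + 192) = (r + 2)^2*(r^4 - r^3 - 22*r^2 + 16*r + 96) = (r + 2)^3*(r^3 - 3*r^2 - 16*r + 48) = (r - 4)*(r + 2)^3*(r^2 + r - 12) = (r - 4)*(r + 2)^3*(r + 4)*(r - 3)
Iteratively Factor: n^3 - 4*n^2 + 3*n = (n - 1)*(n^2 - 3*n) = (n - 3)*(n - 1)*(n)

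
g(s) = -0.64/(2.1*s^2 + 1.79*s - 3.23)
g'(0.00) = 0.11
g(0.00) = 0.20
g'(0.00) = 0.11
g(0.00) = 0.20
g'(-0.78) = -0.08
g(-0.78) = 0.19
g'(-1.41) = -1.06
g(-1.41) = 0.41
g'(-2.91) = -0.08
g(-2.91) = -0.07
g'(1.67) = 0.18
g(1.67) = -0.11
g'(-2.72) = -0.11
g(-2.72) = -0.09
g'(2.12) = 0.07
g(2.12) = -0.06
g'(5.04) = 0.00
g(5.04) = -0.01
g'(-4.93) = -0.01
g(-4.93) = -0.02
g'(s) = -0.64*(-4.2*s - 1.79)/(2.1*s^2 + 1.79*s - 3.23)^2 = (2.688*s + 1.1456)/(2.1*s^2 + 1.79*s - 3.23)^2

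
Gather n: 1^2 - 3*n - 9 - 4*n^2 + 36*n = -4*n^2 + 33*n - 8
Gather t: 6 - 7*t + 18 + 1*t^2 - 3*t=t^2 - 10*t + 24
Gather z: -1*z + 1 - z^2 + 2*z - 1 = -z^2 + z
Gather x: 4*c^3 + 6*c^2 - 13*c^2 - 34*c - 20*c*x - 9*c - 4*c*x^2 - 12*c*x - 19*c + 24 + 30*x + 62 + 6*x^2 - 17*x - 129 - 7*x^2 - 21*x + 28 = 4*c^3 - 7*c^2 - 62*c + x^2*(-4*c - 1) + x*(-32*c - 8) - 15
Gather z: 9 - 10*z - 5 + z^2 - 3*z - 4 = z^2 - 13*z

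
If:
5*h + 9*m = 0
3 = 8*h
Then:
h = 3/8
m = -5/24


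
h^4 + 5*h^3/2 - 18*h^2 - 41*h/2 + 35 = (h - 7/2)*(h - 1)*(h + 2)*(h + 5)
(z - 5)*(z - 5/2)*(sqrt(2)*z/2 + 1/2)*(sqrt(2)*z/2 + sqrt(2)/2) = z^4/2 - 13*z^3/4 + sqrt(2)*z^3/4 - 13*sqrt(2)*z^2/8 + 5*z^2/2 + 5*sqrt(2)*z/4 + 25*z/4 + 25*sqrt(2)/8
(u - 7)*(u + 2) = u^2 - 5*u - 14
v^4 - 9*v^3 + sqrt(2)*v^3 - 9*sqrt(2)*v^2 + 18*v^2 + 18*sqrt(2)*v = v*(v - 6)*(v - 3)*(v + sqrt(2))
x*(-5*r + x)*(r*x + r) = -5*r^2*x^2 - 5*r^2*x + r*x^3 + r*x^2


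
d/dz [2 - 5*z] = -5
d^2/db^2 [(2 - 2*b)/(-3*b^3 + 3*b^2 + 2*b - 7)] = 4*((b - 1)*(-9*b^2 + 6*b + 2)^2 + (-9*b^2 + 6*b - 3*(b - 1)*(3*b - 1) + 2)*(3*b^3 - 3*b^2 - 2*b + 7))/(3*b^3 - 3*b^2 - 2*b + 7)^3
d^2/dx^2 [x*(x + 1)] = 2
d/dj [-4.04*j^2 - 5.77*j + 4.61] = -8.08*j - 5.77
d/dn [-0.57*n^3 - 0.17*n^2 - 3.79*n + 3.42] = -1.71*n^2 - 0.34*n - 3.79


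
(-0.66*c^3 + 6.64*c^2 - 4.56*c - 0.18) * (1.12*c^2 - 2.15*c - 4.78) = -0.7392*c^5 + 8.8558*c^4 - 16.2284*c^3 - 22.1368*c^2 + 22.1838*c + 0.8604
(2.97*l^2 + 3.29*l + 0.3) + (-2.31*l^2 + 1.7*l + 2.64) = 0.66*l^2 + 4.99*l + 2.94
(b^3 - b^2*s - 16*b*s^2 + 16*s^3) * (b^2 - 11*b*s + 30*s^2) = b^5 - 12*b^4*s + 25*b^3*s^2 + 162*b^2*s^3 - 656*b*s^4 + 480*s^5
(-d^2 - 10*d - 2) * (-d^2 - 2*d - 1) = d^4 + 12*d^3 + 23*d^2 + 14*d + 2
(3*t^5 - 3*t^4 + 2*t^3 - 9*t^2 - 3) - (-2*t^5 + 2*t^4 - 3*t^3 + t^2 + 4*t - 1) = 5*t^5 - 5*t^4 + 5*t^3 - 10*t^2 - 4*t - 2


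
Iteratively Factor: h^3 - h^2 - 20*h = (h - 5)*(h^2 + 4*h) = h*(h - 5)*(h + 4)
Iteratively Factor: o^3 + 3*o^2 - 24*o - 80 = (o - 5)*(o^2 + 8*o + 16) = (o - 5)*(o + 4)*(o + 4)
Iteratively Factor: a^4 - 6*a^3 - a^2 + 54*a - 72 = (a + 3)*(a^3 - 9*a^2 + 26*a - 24) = (a - 4)*(a + 3)*(a^2 - 5*a + 6) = (a - 4)*(a - 2)*(a + 3)*(a - 3)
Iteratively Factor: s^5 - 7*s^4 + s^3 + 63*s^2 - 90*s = (s - 2)*(s^4 - 5*s^3 - 9*s^2 + 45*s) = (s - 3)*(s - 2)*(s^3 - 2*s^2 - 15*s) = (s - 3)*(s - 2)*(s + 3)*(s^2 - 5*s) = (s - 5)*(s - 3)*(s - 2)*(s + 3)*(s)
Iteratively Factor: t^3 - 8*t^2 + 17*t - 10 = (t - 1)*(t^2 - 7*t + 10) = (t - 5)*(t - 1)*(t - 2)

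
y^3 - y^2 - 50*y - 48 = (y - 8)*(y + 1)*(y + 6)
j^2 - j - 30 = (j - 6)*(j + 5)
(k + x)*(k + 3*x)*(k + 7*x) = k^3 + 11*k^2*x + 31*k*x^2 + 21*x^3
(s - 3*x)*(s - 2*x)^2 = s^3 - 7*s^2*x + 16*s*x^2 - 12*x^3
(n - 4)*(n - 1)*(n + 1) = n^3 - 4*n^2 - n + 4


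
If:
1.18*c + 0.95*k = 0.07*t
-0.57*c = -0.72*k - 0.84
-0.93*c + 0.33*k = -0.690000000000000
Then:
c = 0.46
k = -0.81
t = -3.25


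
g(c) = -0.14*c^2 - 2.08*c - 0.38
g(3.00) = -7.88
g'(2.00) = -2.64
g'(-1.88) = -1.55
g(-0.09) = -0.19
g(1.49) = -3.79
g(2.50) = -6.46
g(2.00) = -5.10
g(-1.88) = 3.04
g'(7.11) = -4.07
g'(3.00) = -2.92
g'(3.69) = -3.11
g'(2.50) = -2.78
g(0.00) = -0.38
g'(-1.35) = -1.70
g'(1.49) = -2.50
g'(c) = -0.28*c - 2.08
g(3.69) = -9.96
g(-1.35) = 2.17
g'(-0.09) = -2.05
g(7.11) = -22.25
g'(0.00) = -2.08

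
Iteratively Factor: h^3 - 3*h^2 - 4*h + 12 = (h - 2)*(h^2 - h - 6) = (h - 3)*(h - 2)*(h + 2)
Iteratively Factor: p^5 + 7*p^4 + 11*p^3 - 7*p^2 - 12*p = (p)*(p^4 + 7*p^3 + 11*p^2 - 7*p - 12) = p*(p + 4)*(p^3 + 3*p^2 - p - 3) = p*(p - 1)*(p + 4)*(p^2 + 4*p + 3) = p*(p - 1)*(p + 1)*(p + 4)*(p + 3)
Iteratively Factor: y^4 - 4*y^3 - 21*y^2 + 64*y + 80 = (y - 4)*(y^3 - 21*y - 20) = (y - 4)*(y + 1)*(y^2 - y - 20) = (y - 5)*(y - 4)*(y + 1)*(y + 4)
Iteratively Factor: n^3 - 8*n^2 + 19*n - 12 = (n - 4)*(n^2 - 4*n + 3) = (n - 4)*(n - 1)*(n - 3)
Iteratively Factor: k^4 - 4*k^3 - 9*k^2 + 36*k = (k - 4)*(k^3 - 9*k) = (k - 4)*(k + 3)*(k^2 - 3*k) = k*(k - 4)*(k + 3)*(k - 3)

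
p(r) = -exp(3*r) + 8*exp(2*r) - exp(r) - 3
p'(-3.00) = -0.01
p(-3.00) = -3.03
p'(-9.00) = 0.00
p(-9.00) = -3.00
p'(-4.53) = -0.01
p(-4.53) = -3.01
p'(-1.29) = 0.87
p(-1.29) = -2.69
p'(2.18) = -833.59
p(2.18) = -78.08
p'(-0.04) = 11.15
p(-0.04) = 2.54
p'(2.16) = -761.57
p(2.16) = -62.13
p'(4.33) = -1221829.31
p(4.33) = -391949.97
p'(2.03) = -404.29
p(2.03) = 11.76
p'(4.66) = -3357935.30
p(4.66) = -1089627.91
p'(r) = -3*exp(3*r) + 16*exp(2*r) - exp(r)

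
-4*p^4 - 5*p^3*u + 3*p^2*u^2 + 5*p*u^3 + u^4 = (-p + u)*(p + u)^2*(4*p + u)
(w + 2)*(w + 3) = w^2 + 5*w + 6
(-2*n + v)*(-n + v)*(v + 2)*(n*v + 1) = 2*n^3*v^2 + 4*n^3*v - 3*n^2*v^3 - 6*n^2*v^2 + 2*n^2*v + 4*n^2 + n*v^4 + 2*n*v^3 - 3*n*v^2 - 6*n*v + v^3 + 2*v^2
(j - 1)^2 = j^2 - 2*j + 1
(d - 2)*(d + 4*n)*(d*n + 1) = d^3*n + 4*d^2*n^2 - 2*d^2*n + d^2 - 8*d*n^2 + 4*d*n - 2*d - 8*n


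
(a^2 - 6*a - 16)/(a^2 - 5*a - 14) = (a - 8)/(a - 7)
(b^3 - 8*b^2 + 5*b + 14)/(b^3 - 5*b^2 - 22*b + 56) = (b + 1)/(b + 4)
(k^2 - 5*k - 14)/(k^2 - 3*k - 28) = (k + 2)/(k + 4)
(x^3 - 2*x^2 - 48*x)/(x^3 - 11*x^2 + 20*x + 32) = x*(x + 6)/(x^2 - 3*x - 4)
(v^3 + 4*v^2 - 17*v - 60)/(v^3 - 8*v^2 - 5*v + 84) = (v + 5)/(v - 7)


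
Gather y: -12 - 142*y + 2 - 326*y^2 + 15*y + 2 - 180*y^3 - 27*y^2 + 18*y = -180*y^3 - 353*y^2 - 109*y - 8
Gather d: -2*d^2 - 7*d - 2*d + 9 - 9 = -2*d^2 - 9*d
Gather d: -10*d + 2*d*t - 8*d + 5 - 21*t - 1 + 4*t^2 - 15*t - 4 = d*(2*t - 18) + 4*t^2 - 36*t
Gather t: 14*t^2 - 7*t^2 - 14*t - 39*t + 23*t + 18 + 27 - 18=7*t^2 - 30*t + 27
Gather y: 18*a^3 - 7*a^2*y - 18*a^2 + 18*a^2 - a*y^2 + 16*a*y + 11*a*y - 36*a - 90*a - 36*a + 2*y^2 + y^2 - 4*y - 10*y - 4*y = 18*a^3 - 162*a + y^2*(3 - a) + y*(-7*a^2 + 27*a - 18)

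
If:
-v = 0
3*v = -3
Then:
No Solution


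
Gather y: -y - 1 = -y - 1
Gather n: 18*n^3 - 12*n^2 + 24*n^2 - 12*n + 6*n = 18*n^3 + 12*n^2 - 6*n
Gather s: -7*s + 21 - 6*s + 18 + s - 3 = 36 - 12*s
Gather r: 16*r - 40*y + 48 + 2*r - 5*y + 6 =18*r - 45*y + 54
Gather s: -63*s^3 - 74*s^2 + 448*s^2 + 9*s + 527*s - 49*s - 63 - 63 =-63*s^3 + 374*s^2 + 487*s - 126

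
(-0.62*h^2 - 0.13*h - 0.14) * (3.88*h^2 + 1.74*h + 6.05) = -2.4056*h^4 - 1.5832*h^3 - 4.5204*h^2 - 1.0301*h - 0.847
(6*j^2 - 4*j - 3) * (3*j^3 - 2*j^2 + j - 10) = 18*j^5 - 24*j^4 + 5*j^3 - 58*j^2 + 37*j + 30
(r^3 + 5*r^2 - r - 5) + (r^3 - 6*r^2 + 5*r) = 2*r^3 - r^2 + 4*r - 5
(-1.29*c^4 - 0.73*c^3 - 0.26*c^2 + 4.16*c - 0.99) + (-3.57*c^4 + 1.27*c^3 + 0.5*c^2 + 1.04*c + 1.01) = -4.86*c^4 + 0.54*c^3 + 0.24*c^2 + 5.2*c + 0.02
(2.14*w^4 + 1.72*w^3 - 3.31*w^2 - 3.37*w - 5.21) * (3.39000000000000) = 7.2546*w^4 + 5.8308*w^3 - 11.2209*w^2 - 11.4243*w - 17.6619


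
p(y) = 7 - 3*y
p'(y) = -3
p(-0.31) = 7.93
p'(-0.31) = -3.00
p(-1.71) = 12.13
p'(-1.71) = -3.00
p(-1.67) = 12.01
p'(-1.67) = -3.00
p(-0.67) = 9.01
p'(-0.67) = -3.00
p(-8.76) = 33.28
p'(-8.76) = -3.00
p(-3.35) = 17.05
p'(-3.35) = -3.00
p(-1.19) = 10.57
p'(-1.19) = -3.00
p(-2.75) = 15.25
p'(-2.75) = -3.00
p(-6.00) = 25.00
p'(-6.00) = -3.00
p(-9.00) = 34.00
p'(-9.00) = -3.00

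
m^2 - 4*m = m*(m - 4)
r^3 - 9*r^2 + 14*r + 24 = (r - 6)*(r - 4)*(r + 1)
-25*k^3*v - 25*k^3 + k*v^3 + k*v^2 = (-5*k + v)*(5*k + v)*(k*v + k)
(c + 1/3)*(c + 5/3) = c^2 + 2*c + 5/9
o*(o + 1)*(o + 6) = o^3 + 7*o^2 + 6*o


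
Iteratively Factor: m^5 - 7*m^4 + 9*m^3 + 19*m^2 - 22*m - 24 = (m - 3)*(m^4 - 4*m^3 - 3*m^2 + 10*m + 8) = (m - 3)*(m + 1)*(m^3 - 5*m^2 + 2*m + 8) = (m - 3)*(m + 1)^2*(m^2 - 6*m + 8) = (m - 4)*(m - 3)*(m + 1)^2*(m - 2)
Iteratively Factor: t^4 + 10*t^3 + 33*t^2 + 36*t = (t + 3)*(t^3 + 7*t^2 + 12*t) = (t + 3)^2*(t^2 + 4*t) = t*(t + 3)^2*(t + 4)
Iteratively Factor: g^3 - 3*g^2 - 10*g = (g + 2)*(g^2 - 5*g) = (g - 5)*(g + 2)*(g)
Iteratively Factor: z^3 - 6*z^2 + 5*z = (z - 1)*(z^2 - 5*z) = z*(z - 1)*(z - 5)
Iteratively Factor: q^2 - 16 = (q + 4)*(q - 4)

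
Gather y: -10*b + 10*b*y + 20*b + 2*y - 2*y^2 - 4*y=10*b - 2*y^2 + y*(10*b - 2)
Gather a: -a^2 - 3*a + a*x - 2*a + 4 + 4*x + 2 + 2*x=-a^2 + a*(x - 5) + 6*x + 6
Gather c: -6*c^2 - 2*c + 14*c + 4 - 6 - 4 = -6*c^2 + 12*c - 6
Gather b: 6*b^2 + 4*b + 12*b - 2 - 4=6*b^2 + 16*b - 6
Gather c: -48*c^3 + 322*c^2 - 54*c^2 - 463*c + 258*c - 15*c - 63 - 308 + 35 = -48*c^3 + 268*c^2 - 220*c - 336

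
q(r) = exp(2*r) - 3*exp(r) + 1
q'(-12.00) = 0.00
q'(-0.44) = -1.10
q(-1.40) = 0.32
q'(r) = 2*exp(2*r) - 3*exp(r)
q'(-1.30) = -0.67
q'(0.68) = 1.87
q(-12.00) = 1.00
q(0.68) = -1.03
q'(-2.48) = -0.24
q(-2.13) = 0.66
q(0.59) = -1.16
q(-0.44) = -0.52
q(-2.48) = 0.76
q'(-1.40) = -0.62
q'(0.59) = 1.10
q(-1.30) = 0.26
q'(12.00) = 52977755995.31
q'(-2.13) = -0.33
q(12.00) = 26488633866.47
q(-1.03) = 0.06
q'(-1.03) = -0.82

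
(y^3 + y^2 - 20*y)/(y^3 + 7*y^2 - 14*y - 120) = y/(y + 6)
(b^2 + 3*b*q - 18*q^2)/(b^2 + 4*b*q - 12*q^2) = (-b + 3*q)/(-b + 2*q)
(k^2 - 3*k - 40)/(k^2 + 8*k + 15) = (k - 8)/(k + 3)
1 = 1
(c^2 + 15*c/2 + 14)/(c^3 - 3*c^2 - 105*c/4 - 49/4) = 2*(c + 4)/(2*c^2 - 13*c - 7)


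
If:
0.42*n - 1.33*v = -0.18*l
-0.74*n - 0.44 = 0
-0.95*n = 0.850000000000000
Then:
No Solution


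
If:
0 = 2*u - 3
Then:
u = 3/2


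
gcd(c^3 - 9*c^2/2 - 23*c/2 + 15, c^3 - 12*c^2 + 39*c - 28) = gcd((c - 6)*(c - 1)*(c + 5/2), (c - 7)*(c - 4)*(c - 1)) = c - 1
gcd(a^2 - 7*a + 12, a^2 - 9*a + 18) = a - 3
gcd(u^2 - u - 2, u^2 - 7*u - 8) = u + 1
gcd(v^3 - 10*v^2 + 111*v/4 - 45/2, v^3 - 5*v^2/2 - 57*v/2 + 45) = v^2 - 15*v/2 + 9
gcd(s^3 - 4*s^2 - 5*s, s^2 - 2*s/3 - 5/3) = s + 1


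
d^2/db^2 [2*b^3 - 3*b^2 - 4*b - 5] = 12*b - 6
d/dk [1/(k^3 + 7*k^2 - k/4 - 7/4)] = 4*(-12*k^2 - 56*k + 1)/(4*k^3 + 28*k^2 - k - 7)^2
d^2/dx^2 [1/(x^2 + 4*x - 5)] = 2*(-x^2 - 4*x + 4*(x + 2)^2 + 5)/(x^2 + 4*x - 5)^3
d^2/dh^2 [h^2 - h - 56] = 2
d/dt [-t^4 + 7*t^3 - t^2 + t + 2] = -4*t^3 + 21*t^2 - 2*t + 1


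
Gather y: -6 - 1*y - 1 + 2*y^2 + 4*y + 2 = 2*y^2 + 3*y - 5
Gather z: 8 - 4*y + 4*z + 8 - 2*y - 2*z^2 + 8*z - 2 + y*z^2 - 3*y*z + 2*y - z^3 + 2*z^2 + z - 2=y*z^2 - 4*y - z^3 + z*(13 - 3*y) + 12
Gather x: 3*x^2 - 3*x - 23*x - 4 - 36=3*x^2 - 26*x - 40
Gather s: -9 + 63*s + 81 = 63*s + 72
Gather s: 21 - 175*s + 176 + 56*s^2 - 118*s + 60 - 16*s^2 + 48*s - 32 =40*s^2 - 245*s + 225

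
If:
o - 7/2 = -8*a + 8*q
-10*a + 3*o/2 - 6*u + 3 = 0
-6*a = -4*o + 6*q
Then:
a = 93/232 - 39*u/29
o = 39/58 - 144*u/29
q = 11/232 - 57*u/29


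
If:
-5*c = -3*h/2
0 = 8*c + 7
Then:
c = -7/8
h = -35/12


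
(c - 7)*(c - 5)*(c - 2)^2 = c^4 - 16*c^3 + 87*c^2 - 188*c + 140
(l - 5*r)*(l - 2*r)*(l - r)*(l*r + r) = l^4*r - 8*l^3*r^2 + l^3*r + 17*l^2*r^3 - 8*l^2*r^2 - 10*l*r^4 + 17*l*r^3 - 10*r^4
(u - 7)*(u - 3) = u^2 - 10*u + 21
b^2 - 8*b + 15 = (b - 5)*(b - 3)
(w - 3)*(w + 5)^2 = w^3 + 7*w^2 - 5*w - 75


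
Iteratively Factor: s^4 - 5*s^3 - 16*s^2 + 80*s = (s + 4)*(s^3 - 9*s^2 + 20*s) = (s - 4)*(s + 4)*(s^2 - 5*s) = s*(s - 4)*(s + 4)*(s - 5)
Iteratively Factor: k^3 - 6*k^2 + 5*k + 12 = (k - 3)*(k^2 - 3*k - 4) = (k - 4)*(k - 3)*(k + 1)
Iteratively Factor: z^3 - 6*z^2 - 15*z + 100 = (z + 4)*(z^2 - 10*z + 25) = (z - 5)*(z + 4)*(z - 5)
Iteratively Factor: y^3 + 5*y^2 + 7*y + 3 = (y + 3)*(y^2 + 2*y + 1) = (y + 1)*(y + 3)*(y + 1)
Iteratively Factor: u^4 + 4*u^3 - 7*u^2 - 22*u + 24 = (u + 4)*(u^3 - 7*u + 6) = (u - 2)*(u + 4)*(u^2 + 2*u - 3) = (u - 2)*(u - 1)*(u + 4)*(u + 3)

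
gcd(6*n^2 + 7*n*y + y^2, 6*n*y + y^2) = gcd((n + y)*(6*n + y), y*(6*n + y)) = 6*n + y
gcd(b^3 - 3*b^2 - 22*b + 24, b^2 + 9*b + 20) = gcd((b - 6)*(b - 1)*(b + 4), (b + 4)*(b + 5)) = b + 4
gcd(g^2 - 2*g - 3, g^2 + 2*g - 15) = g - 3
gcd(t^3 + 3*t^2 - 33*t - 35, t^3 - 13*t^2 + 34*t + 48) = t + 1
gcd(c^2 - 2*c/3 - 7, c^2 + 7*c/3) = c + 7/3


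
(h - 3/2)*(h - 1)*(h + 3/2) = h^3 - h^2 - 9*h/4 + 9/4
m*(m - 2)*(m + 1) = m^3 - m^2 - 2*m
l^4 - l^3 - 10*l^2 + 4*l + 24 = (l - 3)*(l - 2)*(l + 2)^2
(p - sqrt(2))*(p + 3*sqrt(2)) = p^2 + 2*sqrt(2)*p - 6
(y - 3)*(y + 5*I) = y^2 - 3*y + 5*I*y - 15*I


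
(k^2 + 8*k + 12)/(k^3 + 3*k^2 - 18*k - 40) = (k + 6)/(k^2 + k - 20)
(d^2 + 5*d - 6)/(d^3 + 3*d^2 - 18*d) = (d - 1)/(d*(d - 3))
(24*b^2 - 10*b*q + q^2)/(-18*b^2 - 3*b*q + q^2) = (-4*b + q)/(3*b + q)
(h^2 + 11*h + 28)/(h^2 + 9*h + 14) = (h + 4)/(h + 2)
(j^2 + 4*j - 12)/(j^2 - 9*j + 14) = (j + 6)/(j - 7)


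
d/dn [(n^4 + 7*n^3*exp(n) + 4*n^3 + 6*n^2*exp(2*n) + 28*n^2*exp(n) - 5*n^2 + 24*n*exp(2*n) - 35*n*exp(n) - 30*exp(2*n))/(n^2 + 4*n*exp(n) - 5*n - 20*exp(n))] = ((n^2 + 4*n*exp(n) - 5*n - 20*exp(n))*(7*n^3*exp(n) + 4*n^3 + 12*n^2*exp(2*n) + 49*n^2*exp(n) + 12*n^2 + 60*n*exp(2*n) + 21*n*exp(n) - 10*n - 36*exp(2*n) - 35*exp(n)) - (4*n*exp(n) + 2*n - 16*exp(n) - 5)*(n^4 + 7*n^3*exp(n) + 4*n^3 + 6*n^2*exp(2*n) + 28*n^2*exp(n) - 5*n^2 + 24*n*exp(2*n) - 35*n*exp(n) - 30*exp(2*n)))/(n^2 + 4*n*exp(n) - 5*n - 20*exp(n))^2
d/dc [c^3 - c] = 3*c^2 - 1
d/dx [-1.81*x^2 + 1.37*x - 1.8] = 1.37 - 3.62*x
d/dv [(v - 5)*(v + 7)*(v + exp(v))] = (v - 5)*(v + 7)*(exp(v) + 1) + (v - 5)*(v + exp(v)) + (v + 7)*(v + exp(v))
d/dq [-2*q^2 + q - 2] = 1 - 4*q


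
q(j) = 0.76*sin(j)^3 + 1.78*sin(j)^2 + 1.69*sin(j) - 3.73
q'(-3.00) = -1.22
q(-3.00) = -3.94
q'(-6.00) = 2.75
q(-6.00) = -3.10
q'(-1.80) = -0.09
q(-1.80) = -4.39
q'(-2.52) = -0.32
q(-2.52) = -4.26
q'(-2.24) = -0.19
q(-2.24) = -4.33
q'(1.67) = -0.74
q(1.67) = 0.46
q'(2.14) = -3.40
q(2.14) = -0.59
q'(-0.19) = 1.08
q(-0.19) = -3.99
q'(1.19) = 2.59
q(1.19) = -0.02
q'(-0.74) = 0.24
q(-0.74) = -4.29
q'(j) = 2.28*sin(j)^2*cos(j) + 3.56*sin(j)*cos(j) + 1.69*cos(j)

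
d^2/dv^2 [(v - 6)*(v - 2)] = 2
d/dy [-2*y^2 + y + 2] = 1 - 4*y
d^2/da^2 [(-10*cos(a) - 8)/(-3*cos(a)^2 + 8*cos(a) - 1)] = 4*(405*(1 - cos(2*a))^2*cos(a) + 264*(1 - cos(2*a))^2 + 1318*cos(a) + 1120*cos(2*a) - 108*cos(3*a) - 90*cos(5*a) - 2208)/(16*cos(a) - 3*cos(2*a) - 5)^3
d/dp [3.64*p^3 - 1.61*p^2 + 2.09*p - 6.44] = 10.92*p^2 - 3.22*p + 2.09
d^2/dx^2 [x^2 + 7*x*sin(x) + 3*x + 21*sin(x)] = -7*x*sin(x) - 21*sin(x) + 14*cos(x) + 2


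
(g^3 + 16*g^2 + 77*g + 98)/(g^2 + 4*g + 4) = (g^2 + 14*g + 49)/(g + 2)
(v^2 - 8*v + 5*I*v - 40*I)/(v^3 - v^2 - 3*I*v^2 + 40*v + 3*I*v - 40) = (v - 8)/(v^2 - v*(1 + 8*I) + 8*I)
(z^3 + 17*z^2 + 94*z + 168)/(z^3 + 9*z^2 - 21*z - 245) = (z^2 + 10*z + 24)/(z^2 + 2*z - 35)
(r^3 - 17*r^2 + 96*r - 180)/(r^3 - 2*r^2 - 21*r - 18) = (r^2 - 11*r + 30)/(r^2 + 4*r + 3)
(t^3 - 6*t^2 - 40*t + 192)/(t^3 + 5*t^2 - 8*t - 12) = (t^2 - 12*t + 32)/(t^2 - t - 2)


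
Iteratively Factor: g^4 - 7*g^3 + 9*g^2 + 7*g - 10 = (g - 2)*(g^3 - 5*g^2 - g + 5) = (g - 5)*(g - 2)*(g^2 - 1) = (g - 5)*(g - 2)*(g + 1)*(g - 1)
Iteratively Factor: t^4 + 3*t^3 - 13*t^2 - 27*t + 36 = (t - 3)*(t^3 + 6*t^2 + 5*t - 12) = (t - 3)*(t + 4)*(t^2 + 2*t - 3) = (t - 3)*(t - 1)*(t + 4)*(t + 3)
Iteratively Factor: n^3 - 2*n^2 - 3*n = (n + 1)*(n^2 - 3*n) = n*(n + 1)*(n - 3)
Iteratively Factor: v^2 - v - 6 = (v + 2)*(v - 3)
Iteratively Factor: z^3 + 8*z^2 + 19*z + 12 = (z + 1)*(z^2 + 7*z + 12) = (z + 1)*(z + 4)*(z + 3)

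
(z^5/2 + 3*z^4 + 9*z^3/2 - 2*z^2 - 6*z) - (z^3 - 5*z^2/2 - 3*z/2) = z^5/2 + 3*z^4 + 7*z^3/2 + z^2/2 - 9*z/2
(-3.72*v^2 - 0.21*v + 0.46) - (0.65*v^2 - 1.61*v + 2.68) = -4.37*v^2 + 1.4*v - 2.22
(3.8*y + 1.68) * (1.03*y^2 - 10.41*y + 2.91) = 3.914*y^3 - 37.8276*y^2 - 6.4308*y + 4.8888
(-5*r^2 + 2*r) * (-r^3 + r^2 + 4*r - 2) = 5*r^5 - 7*r^4 - 18*r^3 + 18*r^2 - 4*r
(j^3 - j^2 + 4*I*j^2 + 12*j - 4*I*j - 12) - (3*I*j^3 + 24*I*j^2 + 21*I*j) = j^3 - 3*I*j^3 - j^2 - 20*I*j^2 + 12*j - 25*I*j - 12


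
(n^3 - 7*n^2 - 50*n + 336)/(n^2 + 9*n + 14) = (n^2 - 14*n + 48)/(n + 2)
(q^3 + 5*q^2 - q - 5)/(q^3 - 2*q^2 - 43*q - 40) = (q - 1)/(q - 8)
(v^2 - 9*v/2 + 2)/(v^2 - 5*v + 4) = (v - 1/2)/(v - 1)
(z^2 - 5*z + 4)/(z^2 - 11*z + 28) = (z - 1)/(z - 7)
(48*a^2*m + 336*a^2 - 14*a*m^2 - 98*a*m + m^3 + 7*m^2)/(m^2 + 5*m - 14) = (48*a^2 - 14*a*m + m^2)/(m - 2)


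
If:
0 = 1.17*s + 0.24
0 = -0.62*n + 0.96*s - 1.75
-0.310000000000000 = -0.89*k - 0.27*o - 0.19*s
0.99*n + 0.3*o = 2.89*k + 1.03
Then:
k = -0.97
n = -3.14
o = 4.48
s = -0.21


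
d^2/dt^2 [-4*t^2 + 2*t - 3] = -8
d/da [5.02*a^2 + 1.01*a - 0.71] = 10.04*a + 1.01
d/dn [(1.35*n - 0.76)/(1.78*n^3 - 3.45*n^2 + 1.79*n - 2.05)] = (-4.806*n^3 + 8.7159*n^2 - 5.244*n - 1.4071)/(3.1684*n^6 - 12.282*n^5 + 18.2749*n^4 - 19.649*n^3 + 17.3491*n^2 - 7.339*n + 4.2025)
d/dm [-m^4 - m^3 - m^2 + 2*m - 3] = -4*m^3 - 3*m^2 - 2*m + 2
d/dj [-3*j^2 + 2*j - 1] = 2 - 6*j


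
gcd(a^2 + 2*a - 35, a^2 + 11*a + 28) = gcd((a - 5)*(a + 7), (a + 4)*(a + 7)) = a + 7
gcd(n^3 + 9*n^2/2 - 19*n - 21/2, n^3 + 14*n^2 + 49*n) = n + 7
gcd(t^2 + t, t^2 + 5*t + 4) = t + 1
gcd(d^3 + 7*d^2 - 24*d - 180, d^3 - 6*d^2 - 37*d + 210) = d^2 + d - 30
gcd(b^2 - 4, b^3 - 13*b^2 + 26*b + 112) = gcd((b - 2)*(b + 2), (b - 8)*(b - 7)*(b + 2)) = b + 2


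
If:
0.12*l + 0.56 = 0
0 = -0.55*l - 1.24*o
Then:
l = -4.67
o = 2.07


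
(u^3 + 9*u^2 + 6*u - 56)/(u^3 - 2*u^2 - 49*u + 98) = (u + 4)/(u - 7)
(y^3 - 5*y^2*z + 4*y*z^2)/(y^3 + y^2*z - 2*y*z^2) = (y - 4*z)/(y + 2*z)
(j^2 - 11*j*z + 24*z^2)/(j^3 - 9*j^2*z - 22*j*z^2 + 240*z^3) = (-j + 3*z)/(-j^2 + j*z + 30*z^2)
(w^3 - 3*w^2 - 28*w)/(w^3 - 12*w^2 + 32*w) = (w^2 - 3*w - 28)/(w^2 - 12*w + 32)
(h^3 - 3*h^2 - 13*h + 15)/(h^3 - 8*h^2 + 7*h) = (h^2 - 2*h - 15)/(h*(h - 7))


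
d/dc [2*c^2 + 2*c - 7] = 4*c + 2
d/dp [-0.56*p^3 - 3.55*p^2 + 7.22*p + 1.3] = -1.68*p^2 - 7.1*p + 7.22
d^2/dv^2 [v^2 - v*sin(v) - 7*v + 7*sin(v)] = v*sin(v) - 7*sin(v) - 2*cos(v) + 2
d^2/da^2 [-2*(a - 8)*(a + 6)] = -4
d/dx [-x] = -1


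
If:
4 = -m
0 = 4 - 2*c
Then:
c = 2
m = -4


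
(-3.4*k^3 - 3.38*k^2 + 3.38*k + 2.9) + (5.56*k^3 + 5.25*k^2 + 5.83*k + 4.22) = 2.16*k^3 + 1.87*k^2 + 9.21*k + 7.12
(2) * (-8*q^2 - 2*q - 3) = -16*q^2 - 4*q - 6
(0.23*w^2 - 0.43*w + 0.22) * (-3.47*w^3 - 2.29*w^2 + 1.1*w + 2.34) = -0.7981*w^5 + 0.9654*w^4 + 0.4743*w^3 - 0.4386*w^2 - 0.7642*w + 0.5148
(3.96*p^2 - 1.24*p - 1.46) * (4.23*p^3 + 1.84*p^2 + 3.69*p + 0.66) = 16.7508*p^5 + 2.0412*p^4 + 6.155*p^3 - 4.6484*p^2 - 6.2058*p - 0.9636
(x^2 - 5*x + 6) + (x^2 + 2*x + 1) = 2*x^2 - 3*x + 7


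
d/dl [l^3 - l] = 3*l^2 - 1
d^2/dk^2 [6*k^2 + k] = 12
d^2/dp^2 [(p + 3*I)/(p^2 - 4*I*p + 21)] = 2/(p^3 - 21*I*p^2 - 147*p + 343*I)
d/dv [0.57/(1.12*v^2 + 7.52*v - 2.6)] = (-1.2768*v - 4.2864)/(1.12*v^2 + 7.52*v - 2.6)^2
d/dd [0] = 0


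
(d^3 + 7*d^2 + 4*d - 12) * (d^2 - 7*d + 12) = d^5 - 33*d^3 + 44*d^2 + 132*d - 144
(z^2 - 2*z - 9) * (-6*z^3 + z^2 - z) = -6*z^5 + 13*z^4 + 51*z^3 - 7*z^2 + 9*z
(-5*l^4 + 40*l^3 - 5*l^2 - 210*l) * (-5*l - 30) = 25*l^5 - 50*l^4 - 1175*l^3 + 1200*l^2 + 6300*l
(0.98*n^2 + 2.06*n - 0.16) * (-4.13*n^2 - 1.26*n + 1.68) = -4.0474*n^4 - 9.7426*n^3 - 0.2884*n^2 + 3.6624*n - 0.2688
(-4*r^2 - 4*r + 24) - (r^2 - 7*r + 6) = -5*r^2 + 3*r + 18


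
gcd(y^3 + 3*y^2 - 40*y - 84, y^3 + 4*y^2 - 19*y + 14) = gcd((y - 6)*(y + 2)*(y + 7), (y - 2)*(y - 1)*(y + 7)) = y + 7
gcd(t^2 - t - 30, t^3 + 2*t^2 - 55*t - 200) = t + 5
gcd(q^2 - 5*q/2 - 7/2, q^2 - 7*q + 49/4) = q - 7/2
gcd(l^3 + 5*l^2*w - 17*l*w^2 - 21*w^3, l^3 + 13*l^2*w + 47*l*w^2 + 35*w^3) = l^2 + 8*l*w + 7*w^2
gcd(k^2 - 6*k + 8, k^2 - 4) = k - 2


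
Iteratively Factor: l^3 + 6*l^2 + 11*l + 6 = (l + 1)*(l^2 + 5*l + 6) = (l + 1)*(l + 2)*(l + 3)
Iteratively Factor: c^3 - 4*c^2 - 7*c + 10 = (c - 1)*(c^2 - 3*c - 10) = (c - 1)*(c + 2)*(c - 5)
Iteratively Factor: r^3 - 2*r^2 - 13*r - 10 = (r - 5)*(r^2 + 3*r + 2) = (r - 5)*(r + 1)*(r + 2)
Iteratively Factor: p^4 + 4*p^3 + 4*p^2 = (p)*(p^3 + 4*p^2 + 4*p) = p*(p + 2)*(p^2 + 2*p) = p*(p + 2)^2*(p)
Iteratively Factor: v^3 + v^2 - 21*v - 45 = (v + 3)*(v^2 - 2*v - 15) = (v - 5)*(v + 3)*(v + 3)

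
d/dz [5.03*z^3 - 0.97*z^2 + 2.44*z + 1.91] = 15.09*z^2 - 1.94*z + 2.44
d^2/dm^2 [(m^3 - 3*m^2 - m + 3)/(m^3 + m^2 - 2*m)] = 2*(-4*m^3 - 9*m^2 - 18*m - 12)/(m^3*(m^3 + 6*m^2 + 12*m + 8))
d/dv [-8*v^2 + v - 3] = 1 - 16*v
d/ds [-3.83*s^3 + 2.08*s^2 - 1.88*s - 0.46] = -11.49*s^2 + 4.16*s - 1.88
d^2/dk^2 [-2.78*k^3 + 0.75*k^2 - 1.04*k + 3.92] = 1.5 - 16.68*k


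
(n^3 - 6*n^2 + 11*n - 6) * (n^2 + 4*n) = n^5 - 2*n^4 - 13*n^3 + 38*n^2 - 24*n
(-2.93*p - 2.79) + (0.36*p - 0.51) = -2.57*p - 3.3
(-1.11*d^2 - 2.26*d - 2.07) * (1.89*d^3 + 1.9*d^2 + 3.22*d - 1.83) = -2.0979*d^5 - 6.3804*d^4 - 11.7805*d^3 - 9.1789*d^2 - 2.5296*d + 3.7881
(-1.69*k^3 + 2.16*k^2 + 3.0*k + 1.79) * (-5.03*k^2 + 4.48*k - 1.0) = 8.5007*k^5 - 18.436*k^4 - 3.7232*k^3 + 2.2763*k^2 + 5.0192*k - 1.79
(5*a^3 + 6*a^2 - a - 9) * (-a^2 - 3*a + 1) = -5*a^5 - 21*a^4 - 12*a^3 + 18*a^2 + 26*a - 9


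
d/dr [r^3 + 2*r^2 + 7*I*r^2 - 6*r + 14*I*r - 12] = 3*r^2 + r*(4 + 14*I) - 6 + 14*I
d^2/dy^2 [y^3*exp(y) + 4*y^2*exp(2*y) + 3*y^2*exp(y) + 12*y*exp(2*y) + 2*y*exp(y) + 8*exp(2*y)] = (y^3 + 16*y^2*exp(y) + 9*y^2 + 80*y*exp(y) + 20*y + 88*exp(y) + 10)*exp(y)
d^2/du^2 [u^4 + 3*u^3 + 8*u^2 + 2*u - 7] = 12*u^2 + 18*u + 16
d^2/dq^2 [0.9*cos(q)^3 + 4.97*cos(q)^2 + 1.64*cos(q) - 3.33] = -8.1*cos(q)^3 - 19.88*cos(q)^2 + 3.76*cos(q) + 9.94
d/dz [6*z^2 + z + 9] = 12*z + 1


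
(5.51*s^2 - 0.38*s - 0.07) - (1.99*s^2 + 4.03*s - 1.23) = 3.52*s^2 - 4.41*s + 1.16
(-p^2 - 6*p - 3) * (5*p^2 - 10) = -5*p^4 - 30*p^3 - 5*p^2 + 60*p + 30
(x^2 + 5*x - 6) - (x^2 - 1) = 5*x - 5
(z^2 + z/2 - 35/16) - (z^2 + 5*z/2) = -2*z - 35/16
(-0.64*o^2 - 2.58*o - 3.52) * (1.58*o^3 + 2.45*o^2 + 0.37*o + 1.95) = -1.0112*o^5 - 5.6444*o^4 - 12.1194*o^3 - 10.8266*o^2 - 6.3334*o - 6.864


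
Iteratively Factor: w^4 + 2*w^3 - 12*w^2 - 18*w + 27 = (w + 3)*(w^3 - w^2 - 9*w + 9) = (w - 1)*(w + 3)*(w^2 - 9) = (w - 3)*(w - 1)*(w + 3)*(w + 3)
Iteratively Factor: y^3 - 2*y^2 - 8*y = (y + 2)*(y^2 - 4*y) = (y - 4)*(y + 2)*(y)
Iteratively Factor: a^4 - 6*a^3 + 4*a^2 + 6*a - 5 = (a + 1)*(a^3 - 7*a^2 + 11*a - 5) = (a - 5)*(a + 1)*(a^2 - 2*a + 1) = (a - 5)*(a - 1)*(a + 1)*(a - 1)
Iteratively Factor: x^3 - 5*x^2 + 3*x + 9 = (x - 3)*(x^2 - 2*x - 3) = (x - 3)*(x + 1)*(x - 3)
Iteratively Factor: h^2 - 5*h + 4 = (h - 4)*(h - 1)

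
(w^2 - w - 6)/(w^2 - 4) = (w - 3)/(w - 2)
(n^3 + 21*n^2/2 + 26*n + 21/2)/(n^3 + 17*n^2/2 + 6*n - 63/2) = (2*n + 1)/(2*n - 3)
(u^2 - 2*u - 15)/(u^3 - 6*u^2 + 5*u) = (u + 3)/(u*(u - 1))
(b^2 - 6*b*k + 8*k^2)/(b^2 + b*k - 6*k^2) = (b - 4*k)/(b + 3*k)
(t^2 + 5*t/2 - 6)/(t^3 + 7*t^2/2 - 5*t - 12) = (2*t - 3)/(2*t^2 - t - 6)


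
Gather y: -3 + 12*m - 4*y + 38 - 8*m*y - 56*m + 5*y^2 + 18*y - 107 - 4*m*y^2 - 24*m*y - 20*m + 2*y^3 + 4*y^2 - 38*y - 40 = -64*m + 2*y^3 + y^2*(9 - 4*m) + y*(-32*m - 24) - 112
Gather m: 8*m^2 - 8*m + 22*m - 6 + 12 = 8*m^2 + 14*m + 6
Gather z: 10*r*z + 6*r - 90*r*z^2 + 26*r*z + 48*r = -90*r*z^2 + 36*r*z + 54*r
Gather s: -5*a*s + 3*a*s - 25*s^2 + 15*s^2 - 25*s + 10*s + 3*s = -10*s^2 + s*(-2*a - 12)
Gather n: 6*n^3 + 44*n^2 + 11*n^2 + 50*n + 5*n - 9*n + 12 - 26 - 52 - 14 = 6*n^3 + 55*n^2 + 46*n - 80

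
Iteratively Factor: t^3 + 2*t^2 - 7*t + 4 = (t - 1)*(t^2 + 3*t - 4) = (t - 1)*(t + 4)*(t - 1)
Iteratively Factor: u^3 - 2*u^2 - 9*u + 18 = (u + 3)*(u^2 - 5*u + 6) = (u - 3)*(u + 3)*(u - 2)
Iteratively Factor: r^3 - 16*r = (r)*(r^2 - 16) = r*(r - 4)*(r + 4)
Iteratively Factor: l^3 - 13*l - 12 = (l + 3)*(l^2 - 3*l - 4) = (l + 1)*(l + 3)*(l - 4)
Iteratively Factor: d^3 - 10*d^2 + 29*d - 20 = (d - 5)*(d^2 - 5*d + 4) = (d - 5)*(d - 1)*(d - 4)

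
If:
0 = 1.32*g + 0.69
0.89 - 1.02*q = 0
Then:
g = -0.52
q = 0.87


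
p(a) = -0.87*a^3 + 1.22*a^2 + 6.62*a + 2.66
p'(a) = -2.61*a^2 + 2.44*a + 6.62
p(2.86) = 11.22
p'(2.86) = -7.75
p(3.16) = 8.31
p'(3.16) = -11.73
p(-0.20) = 1.39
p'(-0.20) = 6.03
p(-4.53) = 78.58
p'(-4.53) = -57.99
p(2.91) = 10.82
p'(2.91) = -8.38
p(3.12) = 8.77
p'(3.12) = -11.17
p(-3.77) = 41.66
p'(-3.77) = -39.67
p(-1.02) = -1.90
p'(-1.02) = 1.42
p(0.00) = 2.66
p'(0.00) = 6.62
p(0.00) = 2.66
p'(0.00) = 6.62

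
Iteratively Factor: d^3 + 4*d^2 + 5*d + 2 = (d + 1)*(d^2 + 3*d + 2) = (d + 1)*(d + 2)*(d + 1)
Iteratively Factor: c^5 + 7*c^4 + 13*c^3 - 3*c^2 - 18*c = (c + 2)*(c^4 + 5*c^3 + 3*c^2 - 9*c) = (c - 1)*(c + 2)*(c^3 + 6*c^2 + 9*c) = c*(c - 1)*(c + 2)*(c^2 + 6*c + 9) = c*(c - 1)*(c + 2)*(c + 3)*(c + 3)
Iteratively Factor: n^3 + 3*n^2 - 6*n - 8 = (n - 2)*(n^2 + 5*n + 4) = (n - 2)*(n + 1)*(n + 4)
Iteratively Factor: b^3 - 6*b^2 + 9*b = (b)*(b^2 - 6*b + 9) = b*(b - 3)*(b - 3)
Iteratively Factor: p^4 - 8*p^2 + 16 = (p - 2)*(p^3 + 2*p^2 - 4*p - 8) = (p - 2)*(p + 2)*(p^2 - 4) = (p - 2)^2*(p + 2)*(p + 2)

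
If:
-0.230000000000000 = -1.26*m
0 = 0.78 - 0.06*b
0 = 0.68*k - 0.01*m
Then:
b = 13.00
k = 0.00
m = 0.18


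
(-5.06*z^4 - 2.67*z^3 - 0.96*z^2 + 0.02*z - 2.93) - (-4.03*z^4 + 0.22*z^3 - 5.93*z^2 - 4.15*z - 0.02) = -1.03*z^4 - 2.89*z^3 + 4.97*z^2 + 4.17*z - 2.91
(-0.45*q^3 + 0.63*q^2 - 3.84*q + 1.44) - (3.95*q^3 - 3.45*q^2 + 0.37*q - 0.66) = -4.4*q^3 + 4.08*q^2 - 4.21*q + 2.1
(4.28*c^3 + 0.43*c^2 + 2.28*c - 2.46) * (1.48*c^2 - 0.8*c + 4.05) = 6.3344*c^5 - 2.7876*c^4 + 20.3644*c^3 - 3.7233*c^2 + 11.202*c - 9.963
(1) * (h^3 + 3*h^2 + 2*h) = h^3 + 3*h^2 + 2*h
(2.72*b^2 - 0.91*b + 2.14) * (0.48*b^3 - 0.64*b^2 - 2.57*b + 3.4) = 1.3056*b^5 - 2.1776*b^4 - 5.3808*b^3 + 10.2171*b^2 - 8.5938*b + 7.276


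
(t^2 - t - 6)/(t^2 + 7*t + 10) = (t - 3)/(t + 5)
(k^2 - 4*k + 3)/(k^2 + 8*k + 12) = (k^2 - 4*k + 3)/(k^2 + 8*k + 12)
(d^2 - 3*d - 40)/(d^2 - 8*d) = (d + 5)/d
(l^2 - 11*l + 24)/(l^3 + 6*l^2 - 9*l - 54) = (l - 8)/(l^2 + 9*l + 18)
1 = 1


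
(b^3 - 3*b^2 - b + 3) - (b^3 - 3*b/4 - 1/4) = -3*b^2 - b/4 + 13/4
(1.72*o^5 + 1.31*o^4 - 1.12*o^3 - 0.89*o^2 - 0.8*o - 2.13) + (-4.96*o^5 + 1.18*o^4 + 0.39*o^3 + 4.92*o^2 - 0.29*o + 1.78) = -3.24*o^5 + 2.49*o^4 - 0.73*o^3 + 4.03*o^2 - 1.09*o - 0.35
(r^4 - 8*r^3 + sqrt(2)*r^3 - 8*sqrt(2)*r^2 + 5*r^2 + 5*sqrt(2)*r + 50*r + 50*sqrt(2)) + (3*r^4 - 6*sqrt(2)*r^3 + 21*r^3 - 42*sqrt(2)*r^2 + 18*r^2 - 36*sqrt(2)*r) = 4*r^4 - 5*sqrt(2)*r^3 + 13*r^3 - 50*sqrt(2)*r^2 + 23*r^2 - 31*sqrt(2)*r + 50*r + 50*sqrt(2)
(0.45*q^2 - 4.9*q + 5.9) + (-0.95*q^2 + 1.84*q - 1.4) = -0.5*q^2 - 3.06*q + 4.5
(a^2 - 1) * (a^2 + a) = a^4 + a^3 - a^2 - a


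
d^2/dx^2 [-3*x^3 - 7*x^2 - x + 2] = -18*x - 14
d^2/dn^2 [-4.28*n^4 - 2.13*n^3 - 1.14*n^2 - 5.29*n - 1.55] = -51.36*n^2 - 12.78*n - 2.28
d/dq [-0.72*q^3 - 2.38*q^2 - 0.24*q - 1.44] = -2.16*q^2 - 4.76*q - 0.24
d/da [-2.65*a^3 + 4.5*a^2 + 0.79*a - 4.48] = -7.95*a^2 + 9.0*a + 0.79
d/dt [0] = 0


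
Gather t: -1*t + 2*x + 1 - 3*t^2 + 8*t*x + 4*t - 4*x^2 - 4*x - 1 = -3*t^2 + t*(8*x + 3) - 4*x^2 - 2*x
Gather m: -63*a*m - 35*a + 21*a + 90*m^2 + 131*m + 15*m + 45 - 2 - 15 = -14*a + 90*m^2 + m*(146 - 63*a) + 28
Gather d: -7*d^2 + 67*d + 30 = -7*d^2 + 67*d + 30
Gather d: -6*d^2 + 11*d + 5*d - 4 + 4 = -6*d^2 + 16*d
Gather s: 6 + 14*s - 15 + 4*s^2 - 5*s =4*s^2 + 9*s - 9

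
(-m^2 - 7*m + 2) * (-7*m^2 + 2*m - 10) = 7*m^4 + 47*m^3 - 18*m^2 + 74*m - 20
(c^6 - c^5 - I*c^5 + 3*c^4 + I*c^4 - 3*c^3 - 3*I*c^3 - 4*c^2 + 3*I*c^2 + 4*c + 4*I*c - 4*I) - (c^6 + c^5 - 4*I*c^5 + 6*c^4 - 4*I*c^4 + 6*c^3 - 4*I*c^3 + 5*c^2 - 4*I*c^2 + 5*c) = -2*c^5 + 3*I*c^5 - 3*c^4 + 5*I*c^4 - 9*c^3 + I*c^3 - 9*c^2 + 7*I*c^2 - c + 4*I*c - 4*I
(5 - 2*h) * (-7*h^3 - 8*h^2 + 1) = 14*h^4 - 19*h^3 - 40*h^2 - 2*h + 5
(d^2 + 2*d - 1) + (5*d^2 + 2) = 6*d^2 + 2*d + 1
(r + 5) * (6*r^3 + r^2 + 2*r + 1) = 6*r^4 + 31*r^3 + 7*r^2 + 11*r + 5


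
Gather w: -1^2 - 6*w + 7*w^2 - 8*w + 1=7*w^2 - 14*w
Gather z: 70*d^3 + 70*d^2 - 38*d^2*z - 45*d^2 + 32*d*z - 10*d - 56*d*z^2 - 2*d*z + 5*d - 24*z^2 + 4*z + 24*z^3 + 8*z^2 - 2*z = 70*d^3 + 25*d^2 - 5*d + 24*z^3 + z^2*(-56*d - 16) + z*(-38*d^2 + 30*d + 2)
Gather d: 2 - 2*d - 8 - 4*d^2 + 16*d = -4*d^2 + 14*d - 6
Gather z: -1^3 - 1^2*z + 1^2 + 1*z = 0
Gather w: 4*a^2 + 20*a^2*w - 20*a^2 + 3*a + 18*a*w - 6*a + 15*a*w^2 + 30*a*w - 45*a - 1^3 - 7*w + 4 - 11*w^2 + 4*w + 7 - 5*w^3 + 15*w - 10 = -16*a^2 - 48*a - 5*w^3 + w^2*(15*a - 11) + w*(20*a^2 + 48*a + 12)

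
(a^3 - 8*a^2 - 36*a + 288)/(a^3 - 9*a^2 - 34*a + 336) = (a - 6)/(a - 7)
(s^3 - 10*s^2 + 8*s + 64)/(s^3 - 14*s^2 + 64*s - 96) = (s^2 - 6*s - 16)/(s^2 - 10*s + 24)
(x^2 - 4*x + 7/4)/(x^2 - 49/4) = (2*x - 1)/(2*x + 7)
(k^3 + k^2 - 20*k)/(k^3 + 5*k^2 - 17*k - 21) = k*(k^2 + k - 20)/(k^3 + 5*k^2 - 17*k - 21)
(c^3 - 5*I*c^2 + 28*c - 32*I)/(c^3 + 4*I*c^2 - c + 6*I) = (c^2 - 4*I*c + 32)/(c^2 + 5*I*c - 6)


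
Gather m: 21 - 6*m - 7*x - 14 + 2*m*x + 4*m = m*(2*x - 2) - 7*x + 7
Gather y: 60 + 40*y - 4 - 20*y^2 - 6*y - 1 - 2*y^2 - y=-22*y^2 + 33*y + 55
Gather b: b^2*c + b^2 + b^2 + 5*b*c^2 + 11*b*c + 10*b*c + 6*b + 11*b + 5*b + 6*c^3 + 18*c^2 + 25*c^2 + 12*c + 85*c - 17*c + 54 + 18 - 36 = b^2*(c + 2) + b*(5*c^2 + 21*c + 22) + 6*c^3 + 43*c^2 + 80*c + 36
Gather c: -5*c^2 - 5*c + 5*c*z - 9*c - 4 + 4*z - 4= -5*c^2 + c*(5*z - 14) + 4*z - 8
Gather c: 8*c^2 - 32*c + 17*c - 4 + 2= 8*c^2 - 15*c - 2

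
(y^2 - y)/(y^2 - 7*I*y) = (y - 1)/(y - 7*I)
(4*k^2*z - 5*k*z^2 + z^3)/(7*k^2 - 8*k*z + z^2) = z*(-4*k + z)/(-7*k + z)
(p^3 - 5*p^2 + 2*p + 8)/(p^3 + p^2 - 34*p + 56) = (p + 1)/(p + 7)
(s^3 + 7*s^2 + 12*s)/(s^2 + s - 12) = s*(s + 3)/(s - 3)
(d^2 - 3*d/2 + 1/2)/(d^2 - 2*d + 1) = (d - 1/2)/(d - 1)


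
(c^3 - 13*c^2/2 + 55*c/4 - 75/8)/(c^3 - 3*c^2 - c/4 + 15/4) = (c - 5/2)/(c + 1)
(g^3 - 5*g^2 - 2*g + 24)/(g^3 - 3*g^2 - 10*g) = (g^2 - 7*g + 12)/(g*(g - 5))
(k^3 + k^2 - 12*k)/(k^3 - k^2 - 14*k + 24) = k/(k - 2)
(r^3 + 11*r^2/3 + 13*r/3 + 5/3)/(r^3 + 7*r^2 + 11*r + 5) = (r + 5/3)/(r + 5)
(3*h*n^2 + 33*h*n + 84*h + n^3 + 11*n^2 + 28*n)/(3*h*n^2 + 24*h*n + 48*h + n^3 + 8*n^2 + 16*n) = (n + 7)/(n + 4)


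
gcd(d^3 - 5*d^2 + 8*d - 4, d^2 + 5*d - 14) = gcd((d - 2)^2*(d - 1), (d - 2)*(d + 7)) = d - 2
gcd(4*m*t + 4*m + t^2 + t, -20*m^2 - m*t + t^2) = 4*m + t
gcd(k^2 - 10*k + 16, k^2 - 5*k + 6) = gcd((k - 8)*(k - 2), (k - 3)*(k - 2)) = k - 2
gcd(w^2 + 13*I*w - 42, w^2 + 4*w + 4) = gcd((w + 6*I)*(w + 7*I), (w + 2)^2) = 1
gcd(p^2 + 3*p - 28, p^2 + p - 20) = p - 4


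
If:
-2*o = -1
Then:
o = 1/2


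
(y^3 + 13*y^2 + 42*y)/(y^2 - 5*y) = (y^2 + 13*y + 42)/(y - 5)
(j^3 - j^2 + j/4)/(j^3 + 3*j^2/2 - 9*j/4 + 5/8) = 2*j/(2*j + 5)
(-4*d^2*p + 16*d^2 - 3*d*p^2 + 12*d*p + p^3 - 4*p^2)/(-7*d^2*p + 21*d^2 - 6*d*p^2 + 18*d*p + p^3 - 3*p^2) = (-4*d*p + 16*d + p^2 - 4*p)/(-7*d*p + 21*d + p^2 - 3*p)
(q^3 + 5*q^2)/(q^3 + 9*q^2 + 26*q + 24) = q^2*(q + 5)/(q^3 + 9*q^2 + 26*q + 24)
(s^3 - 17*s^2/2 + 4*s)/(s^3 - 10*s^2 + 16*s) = (s - 1/2)/(s - 2)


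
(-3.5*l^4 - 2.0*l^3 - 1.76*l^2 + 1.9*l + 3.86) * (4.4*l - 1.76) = -15.4*l^5 - 2.64*l^4 - 4.224*l^3 + 11.4576*l^2 + 13.64*l - 6.7936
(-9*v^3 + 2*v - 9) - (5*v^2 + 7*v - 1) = -9*v^3 - 5*v^2 - 5*v - 8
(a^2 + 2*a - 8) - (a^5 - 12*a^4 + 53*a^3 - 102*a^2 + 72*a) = -a^5 + 12*a^4 - 53*a^3 + 103*a^2 - 70*a - 8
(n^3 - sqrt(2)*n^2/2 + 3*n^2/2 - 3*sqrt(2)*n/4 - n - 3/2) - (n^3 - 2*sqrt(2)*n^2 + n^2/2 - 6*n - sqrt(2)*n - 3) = n^2 + 3*sqrt(2)*n^2/2 + sqrt(2)*n/4 + 5*n + 3/2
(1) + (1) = 2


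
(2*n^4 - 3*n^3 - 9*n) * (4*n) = 8*n^5 - 12*n^4 - 36*n^2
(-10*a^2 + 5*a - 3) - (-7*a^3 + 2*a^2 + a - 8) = 7*a^3 - 12*a^2 + 4*a + 5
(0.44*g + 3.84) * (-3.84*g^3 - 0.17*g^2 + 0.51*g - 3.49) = -1.6896*g^4 - 14.8204*g^3 - 0.4284*g^2 + 0.4228*g - 13.4016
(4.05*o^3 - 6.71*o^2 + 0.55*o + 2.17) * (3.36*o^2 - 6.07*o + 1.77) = 13.608*o^5 - 47.1291*o^4 + 49.7462*o^3 - 7.924*o^2 - 12.1984*o + 3.8409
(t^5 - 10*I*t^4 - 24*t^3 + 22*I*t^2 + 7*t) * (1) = t^5 - 10*I*t^4 - 24*t^3 + 22*I*t^2 + 7*t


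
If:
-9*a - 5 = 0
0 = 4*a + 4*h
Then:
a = -5/9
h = 5/9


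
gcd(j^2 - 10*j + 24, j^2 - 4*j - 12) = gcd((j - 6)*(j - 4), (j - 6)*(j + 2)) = j - 6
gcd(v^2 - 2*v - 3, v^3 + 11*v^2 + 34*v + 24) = v + 1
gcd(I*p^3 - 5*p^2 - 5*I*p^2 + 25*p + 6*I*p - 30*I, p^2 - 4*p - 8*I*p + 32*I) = 1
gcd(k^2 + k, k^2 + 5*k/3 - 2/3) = 1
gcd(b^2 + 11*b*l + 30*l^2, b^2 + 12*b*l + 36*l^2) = b + 6*l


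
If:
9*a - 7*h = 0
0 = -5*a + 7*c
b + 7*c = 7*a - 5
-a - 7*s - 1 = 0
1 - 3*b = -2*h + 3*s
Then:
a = 115/21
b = 125/21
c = 575/147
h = 345/49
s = -136/147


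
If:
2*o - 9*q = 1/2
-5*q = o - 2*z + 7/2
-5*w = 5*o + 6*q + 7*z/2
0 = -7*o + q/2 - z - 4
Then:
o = -203/286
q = -61/286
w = 2073/5720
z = 493/572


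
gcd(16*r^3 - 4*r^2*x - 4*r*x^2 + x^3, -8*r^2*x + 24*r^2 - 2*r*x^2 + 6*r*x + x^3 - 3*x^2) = -8*r^2 - 2*r*x + x^2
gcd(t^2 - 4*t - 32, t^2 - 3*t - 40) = t - 8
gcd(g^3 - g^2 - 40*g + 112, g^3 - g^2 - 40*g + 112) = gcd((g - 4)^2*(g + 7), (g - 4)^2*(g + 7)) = g^3 - g^2 - 40*g + 112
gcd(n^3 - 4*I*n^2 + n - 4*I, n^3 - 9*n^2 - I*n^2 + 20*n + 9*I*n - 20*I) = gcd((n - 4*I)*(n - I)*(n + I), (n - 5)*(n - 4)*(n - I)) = n - I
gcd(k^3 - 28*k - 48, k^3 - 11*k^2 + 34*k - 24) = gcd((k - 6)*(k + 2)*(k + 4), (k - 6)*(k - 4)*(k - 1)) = k - 6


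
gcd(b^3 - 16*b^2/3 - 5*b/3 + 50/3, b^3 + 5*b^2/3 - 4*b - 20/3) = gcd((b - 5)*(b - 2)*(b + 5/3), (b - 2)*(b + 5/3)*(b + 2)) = b^2 - b/3 - 10/3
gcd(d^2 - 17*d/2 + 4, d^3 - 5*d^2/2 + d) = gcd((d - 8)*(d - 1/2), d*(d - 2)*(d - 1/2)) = d - 1/2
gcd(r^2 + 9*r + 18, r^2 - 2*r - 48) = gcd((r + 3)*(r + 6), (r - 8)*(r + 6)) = r + 6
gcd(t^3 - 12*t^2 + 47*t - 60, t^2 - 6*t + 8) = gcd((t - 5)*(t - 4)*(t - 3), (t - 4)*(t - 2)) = t - 4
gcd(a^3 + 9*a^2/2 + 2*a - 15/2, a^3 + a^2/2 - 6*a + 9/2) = a^2 + 2*a - 3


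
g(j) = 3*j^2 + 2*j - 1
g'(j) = 6*j + 2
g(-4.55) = 52.01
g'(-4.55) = -25.30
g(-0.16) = -1.24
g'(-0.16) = 1.04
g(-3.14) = 22.30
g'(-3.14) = -16.84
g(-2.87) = 17.97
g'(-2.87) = -15.22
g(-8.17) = 182.91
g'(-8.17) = -47.02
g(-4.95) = 62.61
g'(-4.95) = -27.70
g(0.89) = 3.16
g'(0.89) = 7.34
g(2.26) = 18.84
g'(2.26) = 15.56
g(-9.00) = 224.00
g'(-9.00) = -52.00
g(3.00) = 32.00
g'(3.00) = 20.00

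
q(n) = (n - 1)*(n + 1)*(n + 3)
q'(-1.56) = -3.06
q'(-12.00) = 359.00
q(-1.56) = 2.06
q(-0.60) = -1.54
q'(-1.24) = -3.83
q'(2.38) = 30.27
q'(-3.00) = 8.00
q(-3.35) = -3.58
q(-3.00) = 0.00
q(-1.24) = 0.95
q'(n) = (n - 1)*(n + 1) + (n - 1)*(n + 3) + (n + 1)*(n + 3)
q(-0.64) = -1.39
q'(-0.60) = -3.52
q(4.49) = 143.51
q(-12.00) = -1287.00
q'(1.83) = 20.03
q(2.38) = 25.09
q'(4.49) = 86.42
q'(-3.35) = 12.57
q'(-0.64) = -3.61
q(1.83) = 11.35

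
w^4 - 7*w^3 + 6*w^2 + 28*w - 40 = (w - 5)*(w - 2)^2*(w + 2)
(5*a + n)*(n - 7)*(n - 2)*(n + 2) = 5*a*n^3 - 35*a*n^2 - 20*a*n + 140*a + n^4 - 7*n^3 - 4*n^2 + 28*n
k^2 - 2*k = k*(k - 2)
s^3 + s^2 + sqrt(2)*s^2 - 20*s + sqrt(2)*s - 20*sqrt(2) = (s - 4)*(s + 5)*(s + sqrt(2))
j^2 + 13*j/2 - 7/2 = (j - 1/2)*(j + 7)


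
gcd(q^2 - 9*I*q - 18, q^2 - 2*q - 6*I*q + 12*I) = q - 6*I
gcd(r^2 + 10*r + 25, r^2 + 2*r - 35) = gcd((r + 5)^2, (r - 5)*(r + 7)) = 1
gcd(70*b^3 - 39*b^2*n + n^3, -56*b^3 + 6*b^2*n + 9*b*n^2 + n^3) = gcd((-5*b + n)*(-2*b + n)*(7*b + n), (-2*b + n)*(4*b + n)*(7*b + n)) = 14*b^2 - 5*b*n - n^2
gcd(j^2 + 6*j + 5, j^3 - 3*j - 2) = j + 1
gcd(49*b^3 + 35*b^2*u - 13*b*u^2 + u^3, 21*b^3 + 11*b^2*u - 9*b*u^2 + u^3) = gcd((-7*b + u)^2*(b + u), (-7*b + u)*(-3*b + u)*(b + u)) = -7*b^2 - 6*b*u + u^2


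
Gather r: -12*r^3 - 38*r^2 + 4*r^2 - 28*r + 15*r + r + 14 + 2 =-12*r^3 - 34*r^2 - 12*r + 16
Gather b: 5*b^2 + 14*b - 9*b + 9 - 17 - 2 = 5*b^2 + 5*b - 10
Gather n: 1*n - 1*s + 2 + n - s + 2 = 2*n - 2*s + 4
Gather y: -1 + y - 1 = y - 2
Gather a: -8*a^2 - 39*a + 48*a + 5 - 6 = -8*a^2 + 9*a - 1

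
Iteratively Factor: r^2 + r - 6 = (r - 2)*(r + 3)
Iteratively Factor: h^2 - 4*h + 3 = (h - 3)*(h - 1)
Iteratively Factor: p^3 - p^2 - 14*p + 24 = (p - 3)*(p^2 + 2*p - 8) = (p - 3)*(p - 2)*(p + 4)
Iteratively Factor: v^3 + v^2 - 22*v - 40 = (v + 4)*(v^2 - 3*v - 10) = (v - 5)*(v + 4)*(v + 2)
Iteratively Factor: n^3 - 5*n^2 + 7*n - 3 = (n - 3)*(n^2 - 2*n + 1) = (n - 3)*(n - 1)*(n - 1)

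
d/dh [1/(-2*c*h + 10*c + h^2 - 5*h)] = (2*c - 2*h + 5)/(2*c*h - 10*c - h^2 + 5*h)^2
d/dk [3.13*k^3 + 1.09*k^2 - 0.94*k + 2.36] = 9.39*k^2 + 2.18*k - 0.94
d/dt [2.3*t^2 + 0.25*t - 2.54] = 4.6*t + 0.25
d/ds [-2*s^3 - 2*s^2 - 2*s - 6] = -6*s^2 - 4*s - 2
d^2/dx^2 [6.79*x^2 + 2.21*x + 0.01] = 13.5800000000000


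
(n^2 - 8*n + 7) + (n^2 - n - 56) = 2*n^2 - 9*n - 49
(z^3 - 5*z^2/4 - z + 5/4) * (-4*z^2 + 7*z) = -4*z^5 + 12*z^4 - 19*z^3/4 - 12*z^2 + 35*z/4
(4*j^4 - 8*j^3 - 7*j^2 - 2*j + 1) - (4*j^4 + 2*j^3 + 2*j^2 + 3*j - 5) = -10*j^3 - 9*j^2 - 5*j + 6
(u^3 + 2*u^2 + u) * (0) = 0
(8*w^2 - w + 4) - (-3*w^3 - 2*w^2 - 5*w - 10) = 3*w^3 + 10*w^2 + 4*w + 14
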